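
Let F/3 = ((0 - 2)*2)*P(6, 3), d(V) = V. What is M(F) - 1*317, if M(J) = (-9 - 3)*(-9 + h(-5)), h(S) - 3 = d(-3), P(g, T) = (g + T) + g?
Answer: -209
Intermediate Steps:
P(g, T) = T + 2*g (P(g, T) = (T + g) + g = T + 2*g)
h(S) = 0 (h(S) = 3 - 3 = 0)
F = -180 (F = 3*(((0 - 2)*2)*(3 + 2*6)) = 3*((-2*2)*(3 + 12)) = 3*(-4*15) = 3*(-60) = -180)
M(J) = 108 (M(J) = (-9 - 3)*(-9 + 0) = -12*(-9) = 108)
M(F) - 1*317 = 108 - 1*317 = 108 - 317 = -209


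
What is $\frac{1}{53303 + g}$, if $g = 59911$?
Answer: $\frac{1}{113214} \approx 8.8328 \cdot 10^{-6}$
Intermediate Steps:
$\frac{1}{53303 + g} = \frac{1}{53303 + 59911} = \frac{1}{113214}$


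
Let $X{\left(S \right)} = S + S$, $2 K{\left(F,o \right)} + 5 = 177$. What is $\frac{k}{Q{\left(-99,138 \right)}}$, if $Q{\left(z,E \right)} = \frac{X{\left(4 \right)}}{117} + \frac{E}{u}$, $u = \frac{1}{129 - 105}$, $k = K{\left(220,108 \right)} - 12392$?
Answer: $- \frac{719901}{193756} \approx -3.7155$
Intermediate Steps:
$K{\left(F,o \right)} = 86$ ($K{\left(F,o \right)} = - \frac{5}{2} + \frac{1}{2} \cdot 177 = - \frac{5}{2} + \frac{177}{2} = 86$)
$X{\left(S \right)} = 2 S$
$k = -12306$ ($k = 86 - 12392 = -12306$)
$u = \frac{1}{24} \approx 0.041667$
$Q{\left(z,E \right)} = \frac{8}{117} + 24 E$ ($Q{\left(z,E \right)} = \frac{2 \cdot 4}{117} + E \frac{1}{\frac{1}{24}} = 8 \cdot \frac{1}{117} + E 24 = \frac{8}{117} + 24 E$)
$\frac{k}{Q{\left(-99,138 \right)}} = - \frac{12306}{\frac{8}{117} + 24 \cdot 138} = - \frac{12306}{\frac{8}{117} + 3312} = - \frac{12306}{\frac{387512}{117}} = \left(-12306\right) \frac{117}{387512} = - \frac{719901}{193756}$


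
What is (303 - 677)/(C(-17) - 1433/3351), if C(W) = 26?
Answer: -1253274/85693 ≈ -14.625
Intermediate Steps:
(303 - 677)/(C(-17) - 1433/3351) = (303 - 677)/(26 - 1433/3351) = -374/(26 - 1433*1/3351) = -374/(26 - 1433/3351) = -374/85693/3351 = -374*3351/85693 = -1253274/85693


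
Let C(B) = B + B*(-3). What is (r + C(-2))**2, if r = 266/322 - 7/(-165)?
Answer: 341362576/14402025 ≈ 23.702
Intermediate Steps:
r = 3296/3795 (r = 266*(1/322) - 7*(-1/165) = 19/23 + 7/165 = 3296/3795 ≈ 0.86851)
C(B) = -2*B (C(B) = B - 3*B = -2*B)
(r + C(-2))**2 = (3296/3795 - 2*(-2))**2 = (3296/3795 + 4)**2 = (18476/3795)**2 = 341362576/14402025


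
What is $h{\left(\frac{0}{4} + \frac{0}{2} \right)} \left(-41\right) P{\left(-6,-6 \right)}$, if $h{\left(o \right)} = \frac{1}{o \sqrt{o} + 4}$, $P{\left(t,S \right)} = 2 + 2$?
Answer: $-41$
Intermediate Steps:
$P{\left(t,S \right)} = 4$
$h{\left(o \right)} = \frac{1}{4 + o^{\frac{3}{2}}}$ ($h{\left(o \right)} = \frac{1}{o^{\frac{3}{2}} + 4} = \frac{1}{4 + o^{\frac{3}{2}}}$)
$h{\left(\frac{0}{4} + \frac{0}{2} \right)} \left(-41\right) P{\left(-6,-6 \right)} = \frac{1}{4 + \left(\frac{0}{4} + \frac{0}{2}\right)^{\frac{3}{2}}} \left(-41\right) 4 = \frac{1}{4 + \left(0 \cdot \frac{1}{4} + 0 \cdot \frac{1}{2}\right)^{\frac{3}{2}}} \left(-41\right) 4 = \frac{1}{4 + \left(0 + 0\right)^{\frac{3}{2}}} \left(-41\right) 4 = \frac{1}{4 + 0^{\frac{3}{2}}} \left(-41\right) 4 = \frac{1}{4 + 0} \left(-41\right) 4 = \frac{1}{4} \left(-41\right) 4 = \left(- \frac{41}{4}\right) 4 = -41$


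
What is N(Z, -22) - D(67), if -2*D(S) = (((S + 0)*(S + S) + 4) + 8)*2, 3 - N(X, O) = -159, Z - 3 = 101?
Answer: 9152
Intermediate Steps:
Z = 104 (Z = 3 + 101 = 104)
N(X, O) = 162 (N(X, O) = 3 - 1*(-159) = 3 + 159 = 162)
D(S) = -12 - 2*S² (D(S) = -(((S + 0)*(S + S) + 4) + 8)*2/2 = -((S*(2*S) + 4) + 8)*2/2 = -((2*S² + 4) + 8)*2/2 = -((4 + 2*S²) + 8)*2/2 = -(12 + 2*S²)*2/2 = -(24 + 4*S²)/2 = -12 - 2*S²)
N(Z, -22) - D(67) = 162 - (-12 - 2*67²) = 162 - (-12 - 2*4489) = 162 - (-12 - 8978) = 162 - 1*(-8990) = 162 + 8990 = 9152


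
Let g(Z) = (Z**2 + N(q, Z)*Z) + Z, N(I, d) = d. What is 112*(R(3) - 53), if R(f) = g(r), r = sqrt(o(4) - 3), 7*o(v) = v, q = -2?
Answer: -6480 + 16*I*sqrt(119) ≈ -6480.0 + 174.54*I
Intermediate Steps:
o(v) = v/7
r = I*sqrt(119)/7 (r = sqrt((1/7)*4 - 3) = sqrt(4/7 - 3) = sqrt(-17/7) = I*sqrt(119)/7 ≈ 1.5584*I)
g(Z) = Z + 2*Z**2 (g(Z) = (Z**2 + Z*Z) + Z = (Z**2 + Z**2) + Z = 2*Z**2 + Z = Z + 2*Z**2)
R(f) = I*sqrt(119)*(1 + 2*I*sqrt(119)/7)/7 (R(f) = (I*sqrt(119)/7)*(1 + 2*(I*sqrt(119)/7)) = (I*sqrt(119)/7)*(1 + 2*I*sqrt(119)/7) = I*sqrt(119)*(1 + 2*I*sqrt(119)/7)/7)
112*(R(3) - 53) = 112*((-34/7 + I*sqrt(119)/7) - 53) = 112*(-405/7 + I*sqrt(119)/7) = -6480 + 16*I*sqrt(119)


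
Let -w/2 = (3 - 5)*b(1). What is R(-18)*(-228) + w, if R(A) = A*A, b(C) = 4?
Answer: -73856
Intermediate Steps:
R(A) = A**2
w = 16 (w = -2*(3 - 5)*4 = -(-4)*4 = -2*(-8) = 16)
R(-18)*(-228) + w = (-18)**2*(-228) + 16 = 324*(-228) + 16 = -73872 + 16 = -73856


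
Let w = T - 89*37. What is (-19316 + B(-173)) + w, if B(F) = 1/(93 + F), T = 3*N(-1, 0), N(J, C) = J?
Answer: -1808961/80 ≈ -22612.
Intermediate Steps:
T = -3 (T = 3*(-1) = -3)
w = -3296 (w = -3 - 89*37 = -3 - 3293 = -3296)
(-19316 + B(-173)) + w = (-19316 + 1/(93 - 173)) - 3296 = (-19316 + 1/(-80)) - 3296 = (-19316 - 1/80) - 3296 = -1545281/80 - 3296 = -1808961/80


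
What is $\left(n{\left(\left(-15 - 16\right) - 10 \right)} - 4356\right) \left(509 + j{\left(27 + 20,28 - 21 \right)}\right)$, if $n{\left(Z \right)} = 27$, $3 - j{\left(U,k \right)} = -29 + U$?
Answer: $-2138526$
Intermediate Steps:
$j{\left(U,k \right)} = 32 - U$ ($j{\left(U,k \right)} = 3 - \left(-29 + U\right) = 32 - U$)
$\left(n{\left(\left(-15 - 16\right) - 10 \right)} - 4356\right) \left(509 + j{\left(27 + 20,28 - 21 \right)}\right) = \left(27 - 4356\right) \left(509 + \left(32 - \left(27 + 20\right)\right)\right) = - 4329 \left(509 + \left(32 - 47\right)\right) = - 4329 \left(509 - 15\right) = \left(-4329\right) 494 = -2138526$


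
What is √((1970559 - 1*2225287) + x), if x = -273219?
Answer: I*√527947 ≈ 726.6*I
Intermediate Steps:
√((1970559 - 1*2225287) + x) = √((1970559 - 1*2225287) - 273219) = √((1970559 - 2225287) - 273219) = √(-254728 - 273219) = √(-527947) = I*√527947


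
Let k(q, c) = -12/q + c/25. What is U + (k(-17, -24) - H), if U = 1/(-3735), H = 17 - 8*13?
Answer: 27539564/317475 ≈ 86.746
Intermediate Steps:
H = -87 (H = 17 - 104 = -87)
k(q, c) = -12/q + c/25 (k(q, c) = -12/q + c*(1/25) = -12/q + c/25)
U = -1/3735 ≈ -0.00026774
U + (k(-17, -24) - H) = -1/3735 + ((-12/(-17) + (1/25)*(-24)) - 1*(-87)) = -1/3735 + ((-12*(-1/17) - 24/25) + 87) = -1/3735 + ((12/17 - 24/25) + 87) = -1/3735 + (-108/425 + 87) = -1/3735 + 36867/425 = 27539564/317475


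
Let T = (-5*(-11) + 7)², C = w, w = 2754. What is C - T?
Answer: -1090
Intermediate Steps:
C = 2754
T = 3844 (T = (55 + 7)² = 62² = 3844)
C - T = 2754 - 1*3844 = 2754 - 3844 = -1090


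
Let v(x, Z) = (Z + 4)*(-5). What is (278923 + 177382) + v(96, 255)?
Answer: 455010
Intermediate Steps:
v(x, Z) = -20 - 5*Z (v(x, Z) = (4 + Z)*(-5) = -20 - 5*Z)
(278923 + 177382) + v(96, 255) = (278923 + 177382) + (-20 - 5*255) = 456305 + (-20 - 1275) = 456305 - 1295 = 455010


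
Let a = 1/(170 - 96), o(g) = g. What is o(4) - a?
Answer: 295/74 ≈ 3.9865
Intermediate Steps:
a = 1/74 ≈ 0.013514
o(4) - a = 4 - 1*1/74 = 4 - 1/74 = 295/74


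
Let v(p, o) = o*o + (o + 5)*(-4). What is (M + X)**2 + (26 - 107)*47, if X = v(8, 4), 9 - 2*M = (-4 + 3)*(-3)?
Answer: -3518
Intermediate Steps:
M = 3 (M = 9/2 - (-4 + 3)*(-3)/2 = 9/2 - (-1)*(-3)/2 = 9/2 - 1/2*3 = 9/2 - 3/2 = 3)
v(p, o) = -20 + o**2 - 4*o (v(p, o) = o**2 + (5 + o)*(-4) = o**2 + (-20 - 4*o) = -20 + o**2 - 4*o)
X = -20 (X = -20 + 4**2 - 4*4 = -20 + 16 - 16 = -20)
(M + X)**2 + (26 - 107)*47 = (3 - 20)**2 + (26 - 107)*47 = (-17)**2 - 81*47 = 289 - 3807 = -3518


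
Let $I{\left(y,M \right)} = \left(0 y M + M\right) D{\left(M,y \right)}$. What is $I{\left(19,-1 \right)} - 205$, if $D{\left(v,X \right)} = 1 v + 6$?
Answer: $-210$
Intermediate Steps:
$D{\left(v,X \right)} = 6 + v$ ($D{\left(v,X \right)} = v + 6 = 6 + v$)
$I{\left(y,M \right)} = M \left(6 + M\right)$ ($I{\left(y,M \right)} = \left(0 y M + M\right) \left(6 + M\right) = \left(0 M + M\right) \left(6 + M\right) = \left(0 + M\right) \left(6 + M\right) = M \left(6 + M\right)$)
$I{\left(19,-1 \right)} - 205 = - (6 - 1) - 205 = \left(-1\right) 5 - 205 = -5 - 205 = -210$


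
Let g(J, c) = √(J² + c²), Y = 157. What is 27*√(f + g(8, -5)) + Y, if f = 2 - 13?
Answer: 157 + 27*√(-11 + √89) ≈ 157.0 + 33.788*I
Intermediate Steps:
f = -11
27*√(f + g(8, -5)) + Y = 27*√(-11 + √(8² + (-5)²)) + 157 = 27*√(-11 + √(64 + 25)) + 157 = 27*√(-11 + √89) + 157 = 157 + 27*√(-11 + √89)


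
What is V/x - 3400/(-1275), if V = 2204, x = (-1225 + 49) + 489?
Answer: -124/229 ≈ -0.54148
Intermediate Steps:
x = -687 (x = -1176 + 489 = -687)
V/x - 3400/(-1275) = 2204/(-687) - 3400/(-1275) = 2204*(-1/687) - 3400*(-1/1275) = -2204/687 + 8/3 = -124/229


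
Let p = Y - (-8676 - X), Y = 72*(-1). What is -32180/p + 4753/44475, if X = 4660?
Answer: -342040427/147479100 ≈ -2.3192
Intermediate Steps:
Y = -72
p = 13264 (p = -72 - (-8676 - 1*4660) = -72 - (-8676 - 4660) = -72 - 1*(-13336) = -72 + 13336 = 13264)
-32180/p + 4753/44475 = -32180/13264 + 4753/44475 = -32180*1/13264 + 4753*(1/44475) = -8045/3316 + 4753/44475 = -342040427/147479100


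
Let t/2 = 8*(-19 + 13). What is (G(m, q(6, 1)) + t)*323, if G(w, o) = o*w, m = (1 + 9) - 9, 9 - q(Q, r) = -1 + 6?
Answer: -29716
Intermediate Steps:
t = -96 (t = 2*(8*(-19 + 13)) = 2*(8*(-6)) = 2*(-48) = -96)
q(Q, r) = 4 (q(Q, r) = 9 - (-1 + 6) = 9 - 1*5 = 9 - 5 = 4)
m = 1 (m = 10 - 9 = 1)
(G(m, q(6, 1)) + t)*323 = (4*1 - 96)*323 = (4 - 96)*323 = -92*323 = -29716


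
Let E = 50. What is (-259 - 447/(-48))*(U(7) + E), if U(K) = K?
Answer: -227715/16 ≈ -14232.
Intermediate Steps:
(-259 - 447/(-48))*(U(7) + E) = (-259 - 447/(-48))*(7 + 50) = (-259 - 447*(-1/48))*57 = (-259 + 149/16)*57 = -3995/16*57 = -227715/16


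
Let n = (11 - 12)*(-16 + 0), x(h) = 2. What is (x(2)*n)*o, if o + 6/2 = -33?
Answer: -1152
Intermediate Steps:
o = -36 (o = -3 - 33 = -36)
n = 16 (n = -1*(-16) = 16)
(x(2)*n)*o = (2*16)*(-36) = 32*(-36) = -1152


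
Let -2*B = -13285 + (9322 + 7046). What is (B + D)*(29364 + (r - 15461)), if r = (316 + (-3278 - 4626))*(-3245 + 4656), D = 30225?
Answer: -613411849755/2 ≈ -3.0671e+11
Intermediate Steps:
r = -10706668 (r = (316 - 7904)*1411 = -7588*1411 = -10706668)
B = -3083/2 (B = -(-13285 + (9322 + 7046))/2 = -(-13285 + 16368)/2 = -½*3083 = -3083/2 ≈ -1541.5)
(B + D)*(29364 + (r - 15461)) = (-3083/2 + 30225)*(29364 + (-10706668 - 15461)) = 57367*(29364 - 10722129)/2 = (57367/2)*(-10692765) = -613411849755/2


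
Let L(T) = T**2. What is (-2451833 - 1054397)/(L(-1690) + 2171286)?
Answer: -19265/27623 ≈ -0.69743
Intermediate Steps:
(-2451833 - 1054397)/(L(-1690) + 2171286) = (-2451833 - 1054397)/((-1690)**2 + 2171286) = -3506230/(2856100 + 2171286) = -3506230/5027386 = -3506230*1/5027386 = -19265/27623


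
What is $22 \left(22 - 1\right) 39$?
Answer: $18018$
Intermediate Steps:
$22 \left(22 - 1\right) 39 = 22 \cdot 21 \cdot 39 = 462 \cdot 39 = 18018$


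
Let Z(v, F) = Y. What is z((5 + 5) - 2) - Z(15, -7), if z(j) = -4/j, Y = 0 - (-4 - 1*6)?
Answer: -21/2 ≈ -10.500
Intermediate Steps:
Y = 10 (Y = 0 - (-4 - 6) = 0 - 1*(-10) = 0 + 10 = 10)
Z(v, F) = 10
z((5 + 5) - 2) - Z(15, -7) = -4/((5 + 5) - 2) - 1*10 = -4/(10 - 2) - 10 = -4/8 - 10 = -4*⅛ - 10 = -½ - 10 = -21/2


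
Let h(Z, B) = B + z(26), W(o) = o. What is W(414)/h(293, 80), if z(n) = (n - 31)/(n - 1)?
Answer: 690/133 ≈ 5.1880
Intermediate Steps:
z(n) = (-31 + n)/(-1 + n)
h(Z, B) = -⅕ + B (h(Z, B) = B + (-31 + 26)/(-1 + 26) = B - 5/25 = B + (1/25)*(-5) = B - ⅕ = -⅕ + B)
W(414)/h(293, 80) = 414/(-⅕ + 80) = 414/(399/5) = 414*(5/399) = 690/133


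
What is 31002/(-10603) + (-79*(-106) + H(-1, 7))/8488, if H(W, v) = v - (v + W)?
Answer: -174344851/89998264 ≈ -1.9372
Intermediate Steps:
H(W, v) = -W (H(W, v) = v - (W + v) = v + (-W - v) = -W)
31002/(-10603) + (-79*(-106) + H(-1, 7))/8488 = 31002/(-10603) + (-79*(-106) - 1*(-1))/8488 = 31002*(-1/10603) + (8374 + 1)*(1/8488) = -31002/10603 + 8375*(1/8488) = -31002/10603 + 8375/8488 = -174344851/89998264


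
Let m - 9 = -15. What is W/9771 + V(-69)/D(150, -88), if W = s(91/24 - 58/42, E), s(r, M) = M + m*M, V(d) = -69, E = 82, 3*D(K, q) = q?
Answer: 1986517/859848 ≈ 2.3103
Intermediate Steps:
m = -6 (m = 9 - 15 = -6)
D(K, q) = q/3
s(r, M) = -5*M (s(r, M) = M - 6*M = -5*M)
W = -410 (W = -5*82 = -410)
W/9771 + V(-69)/D(150, -88) = -410/9771 - 69/((1/3)*(-88)) = -410*1/9771 - 69/(-88/3) = -410/9771 - 69*(-3/88) = -410/9771 + 207/88 = 1986517/859848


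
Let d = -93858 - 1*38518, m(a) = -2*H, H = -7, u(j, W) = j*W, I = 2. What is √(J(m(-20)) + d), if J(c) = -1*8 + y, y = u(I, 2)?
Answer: 2*I*√33095 ≈ 363.84*I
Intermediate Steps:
u(j, W) = W*j
y = 4 (y = 2*2 = 4)
m(a) = 14 (m(a) = -2*(-7) = 14)
J(c) = -4 (J(c) = -1*8 + 4 = -8 + 4 = -4)
d = -132376 (d = -93858 - 38518 = -132376)
√(J(m(-20)) + d) = √(-4 - 132376) = √(-132380) = 2*I*√33095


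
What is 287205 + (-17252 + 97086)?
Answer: 367039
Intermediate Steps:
287205 + (-17252 + 97086) = 287205 + 79834 = 367039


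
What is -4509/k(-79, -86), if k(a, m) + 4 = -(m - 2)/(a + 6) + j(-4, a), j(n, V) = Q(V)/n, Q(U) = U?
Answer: -1316628/4247 ≈ -310.01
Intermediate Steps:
j(n, V) = V/n
k(a, m) = -4 - a/4 - (-2 + m)/(6 + a) (k(a, m) = -4 + (-(m - 2)/(a + 6) + a/(-4)) = -4 + (-(-2 + m)/(6 + a) + a*(-1/4)) = -4 + (-(-2 + m)/(6 + a) - a/4) = -4 + (-a/4 - (-2 + m)/(6 + a)) = -4 - a/4 - (-2 + m)/(6 + a))
-4509/k(-79, -86) = -4509*4*(6 - 79)/(-88 - 1*(-79)**2 - 22*(-79) - 4*(-86)) = -4509*(-292/(-88 - 1*6241 + 1738 + 344)) = -4509*(-292/(-88 - 6241 + 1738 + 344)) = -4509/((1/4)*(-1/73)*(-4247)) = -4509/4247/292 = -4509*292/4247 = -1316628/4247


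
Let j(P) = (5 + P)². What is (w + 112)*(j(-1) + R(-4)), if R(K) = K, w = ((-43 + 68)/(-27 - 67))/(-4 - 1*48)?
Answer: 1642443/1222 ≈ 1344.1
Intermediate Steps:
w = 25/4888 (w = (25/(-94))/(-4 - 48) = (25*(-1/94))/(-52) = -25/94*(-1/52) = 25/4888 ≈ 0.0051146)
(w + 112)*(j(-1) + R(-4)) = (25/4888 + 112)*((5 - 1)² - 4) = 547481*(4² - 4)/4888 = 547481*(16 - 4)/4888 = (547481/4888)*12 = 1642443/1222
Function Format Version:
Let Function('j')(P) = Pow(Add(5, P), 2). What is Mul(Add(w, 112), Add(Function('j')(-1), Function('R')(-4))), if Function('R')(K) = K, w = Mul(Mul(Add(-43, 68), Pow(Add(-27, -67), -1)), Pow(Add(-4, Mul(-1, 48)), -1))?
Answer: Rational(1642443, 1222) ≈ 1344.1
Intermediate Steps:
w = Rational(25, 4888) (w = Mul(Mul(25, Pow(-94, -1)), Pow(Add(-4, -48), -1)) = Mul(Mul(25, Rational(-1, 94)), Pow(-52, -1)) = Mul(Rational(-25, 94), Rational(-1, 52)) = Rational(25, 4888) ≈ 0.0051146)
Mul(Add(w, 112), Add(Function('j')(-1), Function('R')(-4))) = Mul(Add(Rational(25, 4888), 112), Add(Pow(Add(5, -1), 2), -4)) = Mul(Rational(547481, 4888), Add(Pow(4, 2), -4)) = Mul(Rational(547481, 4888), Add(16, -4)) = Mul(Rational(547481, 4888), 12) = Rational(1642443, 1222)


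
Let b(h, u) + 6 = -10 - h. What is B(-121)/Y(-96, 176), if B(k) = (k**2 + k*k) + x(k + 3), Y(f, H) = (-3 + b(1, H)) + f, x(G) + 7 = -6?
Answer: -29269/116 ≈ -252.32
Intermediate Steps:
x(G) = -13 (x(G) = -7 - 6 = -13)
b(h, u) = -16 - h (b(h, u) = -6 + (-10 - h) = -16 - h)
Y(f, H) = -20 + f (Y(f, H) = (-3 + (-16 - 1*1)) + f = (-3 + (-16 - 1)) + f = (-3 - 17) + f = -20 + f)
B(k) = -13 + 2*k**2 (B(k) = (k**2 + k*k) - 13 = (k**2 + k**2) - 13 = 2*k**2 - 13 = -13 + 2*k**2)
B(-121)/Y(-96, 176) = (-13 + 2*(-121)**2)/(-20 - 96) = (-13 + 2*14641)/(-116) = (-13 + 29282)*(-1/116) = 29269*(-1/116) = -29269/116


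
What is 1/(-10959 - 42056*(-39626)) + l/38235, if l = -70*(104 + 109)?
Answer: -2088167753111/5354868822110 ≈ -0.38996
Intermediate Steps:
l = -14910 (l = -70*213 = -14910)
1/(-10959 - 42056*(-39626)) + l/38235 = 1/(-10959 - 42056*(-39626)) - 14910/38235 = -1/39626/(-53015) - 14910*1/38235 = -1/53015*(-1/39626) - 994/2549 = 1/2100772390 - 994/2549 = -2088167753111/5354868822110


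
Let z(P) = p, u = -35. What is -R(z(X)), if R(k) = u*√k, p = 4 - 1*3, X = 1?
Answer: 35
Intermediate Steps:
p = 1 (p = 4 - 3 = 1)
z(P) = 1
R(k) = -35*√k
-R(z(X)) = -(-35)*√1 = -(-35) = -1*(-35) = 35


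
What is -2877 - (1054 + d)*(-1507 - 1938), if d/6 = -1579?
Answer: -29009777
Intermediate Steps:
d = -9474 (d = 6*(-1579) = -9474)
-2877 - (1054 + d)*(-1507 - 1938) = -2877 - (1054 - 9474)*(-1507 - 1938) = -2877 - (-8420)*(-3445) = -2877 - 1*29006900 = -2877 - 29006900 = -29009777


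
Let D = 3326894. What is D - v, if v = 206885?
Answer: 3120009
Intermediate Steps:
D - v = 3326894 - 1*206885 = 3326894 - 206885 = 3120009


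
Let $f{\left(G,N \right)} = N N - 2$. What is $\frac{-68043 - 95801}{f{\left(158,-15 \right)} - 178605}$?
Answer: $\frac{81922}{89191} \approx 0.9185$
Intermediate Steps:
$f{\left(G,N \right)} = -2 + N^{2}$ ($f{\left(G,N \right)} = N^{2} - 2 = -2 + N^{2}$)
$\frac{-68043 - 95801}{f{\left(158,-15 \right)} - 178605} = \frac{-68043 - 95801}{\left(-2 + \left(-15\right)^{2}\right) - 178605} = - \frac{163844}{\left(-2 + 225\right) - 178605} = - \frac{163844}{223 - 178605} = - \frac{163844}{-178382} = \left(-163844\right) \left(- \frac{1}{178382}\right) = \frac{81922}{89191}$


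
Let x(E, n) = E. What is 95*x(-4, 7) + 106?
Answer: -274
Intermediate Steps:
95*x(-4, 7) + 106 = 95*(-4) + 106 = -380 + 106 = -274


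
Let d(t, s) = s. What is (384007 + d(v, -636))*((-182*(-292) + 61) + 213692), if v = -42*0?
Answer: 102320569787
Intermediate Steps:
v = 0
(384007 + d(v, -636))*((-182*(-292) + 61) + 213692) = (384007 - 636)*((-182*(-292) + 61) + 213692) = 383371*((53144 + 61) + 213692) = 383371*(53205 + 213692) = 383371*266897 = 102320569787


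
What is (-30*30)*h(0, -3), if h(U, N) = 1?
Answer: -900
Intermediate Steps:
(-30*30)*h(0, -3) = -30*30*1 = -900*1 = -900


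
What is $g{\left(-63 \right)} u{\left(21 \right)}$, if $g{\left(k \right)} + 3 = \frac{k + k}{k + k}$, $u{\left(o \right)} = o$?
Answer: $-42$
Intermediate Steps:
$g{\left(k \right)} = -2$ ($g{\left(k \right)} = -3 + \frac{k + k}{k + k} = -3 + \frac{2 k}{2 k} = -3 + 2 k \frac{1}{2 k} = -3 + 1 = -2$)
$g{\left(-63 \right)} u{\left(21 \right)} = \left(-2\right) 21 = -42$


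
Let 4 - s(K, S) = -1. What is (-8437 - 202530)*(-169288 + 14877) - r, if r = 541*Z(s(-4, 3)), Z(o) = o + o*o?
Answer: 32575609207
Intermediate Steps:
s(K, S) = 5 (s(K, S) = 4 - 1*(-1) = 4 + 1 = 5)
Z(o) = o + o**2
r = 16230 (r = 541*(5*(1 + 5)) = 541*(5*6) = 541*30 = 16230)
(-8437 - 202530)*(-169288 + 14877) - r = (-8437 - 202530)*(-169288 + 14877) - 1*16230 = -210967*(-154411) - 16230 = 32575625437 - 16230 = 32575609207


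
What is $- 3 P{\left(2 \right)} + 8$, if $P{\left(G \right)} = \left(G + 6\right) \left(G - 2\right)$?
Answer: $8$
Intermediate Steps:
$P{\left(G \right)} = \left(-2 + G\right) \left(6 + G\right)$ ($P{\left(G \right)} = \left(6 + G\right) \left(-2 + G\right) = \left(-2 + G\right) \left(6 + G\right)$)
$- 3 P{\left(2 \right)} + 8 = - 3 \left(-12 + 2^{2} + 4 \cdot 2\right) + 8 = - 3 \left(-12 + 4 + 8\right) + 8 = \left(-3\right) 0 + 8 = 0 + 8 = 8$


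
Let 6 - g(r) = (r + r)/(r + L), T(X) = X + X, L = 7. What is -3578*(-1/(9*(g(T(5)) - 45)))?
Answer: -60826/6147 ≈ -9.8952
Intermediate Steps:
T(X) = 2*X
g(r) = 6 - 2*r/(7 + r) (g(r) = 6 - (r + r)/(r + 7) = 6 - 2*r/(7 + r))
-3578*(-1/(9*(g(T(5)) - 45))) = -3578*(-1/(9*(2*(21 + 2*(2*5))/(7 + 2*5) - 45))) = -3578*(-1/(9*(2*(21 + 2*10)/(7 + 10) - 45))) = -3578*(-1/(9*(2*(21 + 20)/17 - 45))) = -3578*(-1/(9*(2*(1/17)*41 - 45))) = -3578*(-1/(9*(82/17 - 45))) = -3578/((-683/17*(-9))) = -3578/6147/17 = -3578*17/6147 = -60826/6147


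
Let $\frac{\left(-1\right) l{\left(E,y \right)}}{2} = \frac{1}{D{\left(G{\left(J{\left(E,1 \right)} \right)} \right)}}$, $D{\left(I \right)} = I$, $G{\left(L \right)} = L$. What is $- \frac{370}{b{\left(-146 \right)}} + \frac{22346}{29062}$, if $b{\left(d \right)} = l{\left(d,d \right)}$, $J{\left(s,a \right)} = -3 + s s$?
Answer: $\frac{57294363728}{14531} \approx 3.9429 \cdot 10^{6}$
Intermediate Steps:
$J{\left(s,a \right)} = -3 + s^{2}$
$l{\left(E,y \right)} = - \frac{2}{-3 + E^{2}}$
$b{\left(d \right)} = - \frac{2}{-3 + d^{2}}$
$- \frac{370}{b{\left(-146 \right)}} + \frac{22346}{29062} = - \frac{370}{\left(-2\right) \frac{1}{-3 + \left(-146\right)^{2}}} + \frac{22346}{29062} = - \frac{370}{\left(-2\right) \frac{1}{-3 + 21316}} + 22346 \cdot \frac{1}{29062} = - \frac{370}{\left(-2\right) \frac{1}{21313}} + \frac{11173}{14531} = - \frac{370}{- \frac{2}{21313}} + \frac{11173}{14531} = \left(-370\right) \left(- \frac{21313}{2}\right) + \frac{11173}{14531} = 3942905 + \frac{11173}{14531} = \frac{57294363728}{14531}$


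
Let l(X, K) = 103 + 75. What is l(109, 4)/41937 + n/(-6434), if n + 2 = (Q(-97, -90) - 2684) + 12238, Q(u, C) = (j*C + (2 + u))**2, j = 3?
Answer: -5986493797/269822658 ≈ -22.187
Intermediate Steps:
Q(u, C) = (2 + u + 3*C)**2 (Q(u, C) = (3*C + (2 + u))**2 = (2 + u + 3*C)**2)
l(X, K) = 178
n = 142777 (n = -2 + (((2 - 97 + 3*(-90))**2 - 2684) + 12238) = -2 + (((2 - 97 - 270)**2 - 2684) + 12238) = -2 + (((-365)**2 - 2684) + 12238) = -2 + ((133225 - 2684) + 12238) = -2 + (130541 + 12238) = -2 + 142779 = 142777)
l(109, 4)/41937 + n/(-6434) = 178/41937 + 142777/(-6434) = 178*(1/41937) + 142777*(-1/6434) = 178/41937 - 142777/6434 = -5986493797/269822658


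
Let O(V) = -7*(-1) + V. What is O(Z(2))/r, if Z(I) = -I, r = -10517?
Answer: -5/10517 ≈ -0.00047542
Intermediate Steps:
O(V) = 7 + V
O(Z(2))/r = (7 - 1*2)/(-10517) = (7 - 2)*(-1/10517) = 5*(-1/10517) = -5/10517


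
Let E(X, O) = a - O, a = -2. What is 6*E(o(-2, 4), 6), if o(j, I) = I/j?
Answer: -48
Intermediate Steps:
E(X, O) = -2 - O
6*E(o(-2, 4), 6) = 6*(-2 - 1*6) = 6*(-2 - 6) = 6*(-8) = -48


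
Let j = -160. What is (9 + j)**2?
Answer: 22801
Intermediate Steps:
(9 + j)**2 = (9 - 160)**2 = (-151)**2 = 22801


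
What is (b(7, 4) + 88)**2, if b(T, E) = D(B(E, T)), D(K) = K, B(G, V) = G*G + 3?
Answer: 11449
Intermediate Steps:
B(G, V) = 3 + G**2 (B(G, V) = G**2 + 3 = 3 + G**2)
b(T, E) = 3 + E**2
(b(7, 4) + 88)**2 = ((3 + 4**2) + 88)**2 = ((3 + 16) + 88)**2 = (19 + 88)**2 = 107**2 = 11449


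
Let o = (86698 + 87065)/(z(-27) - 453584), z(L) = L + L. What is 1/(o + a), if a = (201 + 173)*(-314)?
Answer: -453638/53273605931 ≈ -8.5152e-6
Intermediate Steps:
z(L) = 2*L
a = -117436 (a = 374*(-314) = -117436)
o = -173763/453638 (o = (86698 + 87065)/(2*(-27) - 453584) = 173763/(-54 - 453584) = 173763/(-453638) = 173763*(-1/453638) = -173763/453638 ≈ -0.38304)
1/(o + a) = 1/(-173763/453638 - 117436) = 1/(-53273605931/453638) = -453638/53273605931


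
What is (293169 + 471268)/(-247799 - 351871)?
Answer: -764437/599670 ≈ -1.2748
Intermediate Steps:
(293169 + 471268)/(-247799 - 351871) = 764437/(-599670) = 764437*(-1/599670) = -764437/599670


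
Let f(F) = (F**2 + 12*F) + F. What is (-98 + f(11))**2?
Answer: 27556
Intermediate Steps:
f(F) = F**2 + 13*F
(-98 + f(11))**2 = (-98 + 11*(13 + 11))**2 = (-98 + 11*24)**2 = (-98 + 264)**2 = 166**2 = 27556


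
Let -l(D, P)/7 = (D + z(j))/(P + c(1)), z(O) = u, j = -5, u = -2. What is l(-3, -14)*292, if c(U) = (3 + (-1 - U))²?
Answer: -10220/13 ≈ -786.15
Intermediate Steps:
z(O) = -2
c(U) = (2 - U)²
l(D, P) = -7*(-2 + D)/(1 + P) (l(D, P) = -7*(D - 2)/(P + (-2 + 1)²) = -7*(-2 + D)/(P + (-1)²) = -7*(-2 + D)/(P + 1) = -7*(-2 + D)/(1 + P))
l(-3, -14)*292 = (7*(2 - 1*(-3))/(1 - 14))*292 = (7*(2 + 3)/(-13))*292 = (7*(-1/13)*5)*292 = -35/13*292 = -10220/13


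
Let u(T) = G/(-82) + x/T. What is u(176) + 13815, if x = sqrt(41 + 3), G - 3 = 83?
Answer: 566372/41 + sqrt(11)/88 ≈ 13814.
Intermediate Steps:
G = 86 (G = 3 + 83 = 86)
x = 2*sqrt(11) (x = sqrt(44) = 2*sqrt(11) ≈ 6.6332)
u(T) = -43/41 + 2*sqrt(11)/T (u(T) = 86/(-82) + (2*sqrt(11))/T = 86*(-1/82) + 2*sqrt(11)/T = -43/41 + 2*sqrt(11)/T)
u(176) + 13815 = (-43/41 + 2*sqrt(11)/176) + 13815 = (-43/41 + 2*sqrt(11)*(1/176)) + 13815 = (-43/41 + sqrt(11)/88) + 13815 = 566372/41 + sqrt(11)/88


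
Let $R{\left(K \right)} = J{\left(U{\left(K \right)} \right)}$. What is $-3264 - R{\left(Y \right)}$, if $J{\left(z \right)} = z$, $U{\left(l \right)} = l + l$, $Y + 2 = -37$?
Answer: $-3186$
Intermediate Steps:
$Y = -39$ ($Y = -2 - 37 = -39$)
$U{\left(l \right)} = 2 l$
$R{\left(K \right)} = 2 K$
$-3264 - R{\left(Y \right)} = -3264 - 2 \left(-39\right) = -3264 - -78 = -3264 + 78 = -3186$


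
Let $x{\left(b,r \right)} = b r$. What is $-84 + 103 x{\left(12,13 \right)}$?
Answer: $15984$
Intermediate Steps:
$-84 + 103 x{\left(12,13 \right)} = -84 + 103 \cdot 12 \cdot 13 = -84 + 103 \cdot 156 = -84 + 16068 = 15984$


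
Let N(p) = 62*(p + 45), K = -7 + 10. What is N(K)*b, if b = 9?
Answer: 26784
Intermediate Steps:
K = 3
N(p) = 2790 + 62*p (N(p) = 62*(45 + p) = 2790 + 62*p)
N(K)*b = (2790 + 62*3)*9 = (2790 + 186)*9 = 2976*9 = 26784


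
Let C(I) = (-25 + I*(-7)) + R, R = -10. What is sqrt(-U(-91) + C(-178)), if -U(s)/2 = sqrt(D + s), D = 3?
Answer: sqrt(1211 + 4*I*sqrt(22)) ≈ 34.8 + 0.2696*I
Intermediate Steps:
U(s) = -2*sqrt(3 + s)
C(I) = -35 - 7*I (C(I) = (-25 + I*(-7)) - 10 = (-25 - 7*I) - 10 = -35 - 7*I)
sqrt(-U(-91) + C(-178)) = sqrt(-(-2)*sqrt(3 - 91) + (-35 - 7*(-178))) = sqrt(-(-2)*sqrt(-88) + (-35 + 1246)) = sqrt(-(-2)*2*I*sqrt(22) + 1211) = sqrt(-(-4)*I*sqrt(22) + 1211) = sqrt(4*I*sqrt(22) + 1211) = sqrt(1211 + 4*I*sqrt(22))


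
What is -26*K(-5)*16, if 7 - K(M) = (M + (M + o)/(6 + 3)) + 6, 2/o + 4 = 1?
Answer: -74464/27 ≈ -2757.9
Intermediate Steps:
o = -⅔ (o = 2/(-4 + 1) = 2/(-3) = 2*(-⅓) = -⅔ ≈ -0.66667)
K(M) = 29/27 - 10*M/9 (K(M) = 7 - ((M + (M - ⅔)/(6 + 3)) + 6) = 7 - ((M + (-⅔ + M)/9) + 6) = 7 - ((M + (-⅔ + M)*(⅑)) + 6) = 7 - ((M + (-2/27 + M/9)) + 6) = 7 - ((-2/27 + 10*M/9) + 6) = 7 - (160/27 + 10*M/9) = 7 + (-160/27 - 10*M/9) = 29/27 - 10*M/9)
-26*K(-5)*16 = -26*(29/27 - 10/9*(-5))*16 = -26*(29/27 + 50/9)*16 = -26*179/27*16 = -4654/27*16 = -74464/27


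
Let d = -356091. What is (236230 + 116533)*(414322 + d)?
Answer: 20541742253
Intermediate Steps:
(236230 + 116533)*(414322 + d) = (236230 + 116533)*(414322 - 356091) = 352763*58231 = 20541742253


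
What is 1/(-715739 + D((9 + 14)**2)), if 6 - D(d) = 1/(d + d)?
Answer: -1058/757245515 ≈ -1.3972e-6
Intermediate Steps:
D(d) = 6 - 1/(2*d) (D(d) = 6 - 1/(d + d) = 6 - 1/(2*d))
1/(-715739 + D((9 + 14)**2)) = 1/(-715739 + (6 - 1/(2*(9 + 14)**2))) = 1/(-715739 + (6 - 1/(2*(23**2)))) = 1/(-715739 + (6 - 1/2/529)) = 1/(-715739 + (6 - 1/2*1/529)) = 1/(-715739 + (6 - 1/1058)) = 1/(-715739 + 6347/1058) = 1/(-757245515/1058) = -1058/757245515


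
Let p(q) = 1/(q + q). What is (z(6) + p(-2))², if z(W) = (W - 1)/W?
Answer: 49/144 ≈ 0.34028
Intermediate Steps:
z(W) = (-1 + W)/W
p(q) = 1/(2*q)
(z(6) + p(-2))² = ((-1 + 6)/6 + (½)/(-2))² = ((⅙)*5 + (½)*(-½))² = (⅚ - ¼)² = (7/12)² = 49/144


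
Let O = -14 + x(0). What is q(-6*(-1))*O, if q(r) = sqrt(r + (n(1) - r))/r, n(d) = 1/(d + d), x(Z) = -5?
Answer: -19*sqrt(2)/12 ≈ -2.2392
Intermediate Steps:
n(d) = 1/(2*d)
O = -19 (O = -14 - 5 = -19)
q(r) = sqrt(2)/(2*r) (q(r) = sqrt(r + ((1/2)/1 - r))/r = sqrt(r + ((1/2)*1 - r))/r = sqrt(r + (1/2 - r))/r = sqrt(1/2)/r = (sqrt(2)/2)/r = sqrt(2)/(2*r))
q(-6*(-1))*O = (sqrt(2)/(2*((-6*(-1)))))*(-19) = ((1/2)*sqrt(2)/6)*(-19) = ((1/2)*sqrt(2)*(1/6))*(-19) = (sqrt(2)/12)*(-19) = -19*sqrt(2)/12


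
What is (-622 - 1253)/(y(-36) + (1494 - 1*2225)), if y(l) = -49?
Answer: 125/52 ≈ 2.4038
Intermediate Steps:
(-622 - 1253)/(y(-36) + (1494 - 1*2225)) = (-622 - 1253)/(-49 + (1494 - 1*2225)) = -1875/(-49 + (1494 - 2225)) = -1875/(-49 - 731) = -1875/(-780) = -1875*(-1/780) = 125/52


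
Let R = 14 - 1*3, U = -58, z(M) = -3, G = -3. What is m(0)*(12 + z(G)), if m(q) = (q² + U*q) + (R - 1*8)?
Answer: 27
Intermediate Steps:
R = 11 (R = 14 - 3 = 11)
m(q) = 3 + q² - 58*q (m(q) = (q² - 58*q) + (11 - 1*8) = (q² - 58*q) + (11 - 8) = (q² - 58*q) + 3 = 3 + q² - 58*q)
m(0)*(12 + z(G)) = (3 + 0² - 58*0)*(12 - 3) = (3 + 0 + 0)*9 = 3*9 = 27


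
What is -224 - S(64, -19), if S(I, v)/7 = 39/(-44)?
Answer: -9583/44 ≈ -217.80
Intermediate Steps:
S(I, v) = -273/44 (S(I, v) = 7*(39/(-44)) = 7*(39*(-1/44)) = 7*(-39/44) = -273/44)
-224 - S(64, -19) = -224 - 1*(-273/44) = -224 + 273/44 = -9583/44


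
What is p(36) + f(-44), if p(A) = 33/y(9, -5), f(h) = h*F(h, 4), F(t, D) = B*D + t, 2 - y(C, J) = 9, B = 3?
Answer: 9823/7 ≈ 1403.3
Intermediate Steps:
y(C, J) = -7 (y(C, J) = 2 - 1*9 = 2 - 9 = -7)
F(t, D) = t + 3*D (F(t, D) = 3*D + t = t + 3*D)
f(h) = h*(12 + h) (f(h) = h*(h + 3*4) = h*(h + 12) = h*(12 + h))
p(A) = -33/7 (p(A) = 33/(-7) = 33*(-⅐) = -33/7)
p(36) + f(-44) = -33/7 - 44*(12 - 44) = -33/7 - 44*(-32) = -33/7 + 1408 = 9823/7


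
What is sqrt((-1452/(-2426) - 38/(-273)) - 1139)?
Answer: I*sqrt(124821455917431)/331149 ≈ 33.738*I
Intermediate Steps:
sqrt((-1452/(-2426) - 38/(-273)) - 1139) = sqrt((-1452*(-1/2426) - 38*(-1/273)) - 1139) = sqrt((726/1213 + 38/273) - 1139) = sqrt(244292/331149 - 1139) = sqrt(-376934419/331149) = I*sqrt(124821455917431)/331149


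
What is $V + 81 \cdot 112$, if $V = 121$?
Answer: $9193$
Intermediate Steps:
$V + 81 \cdot 112 = 121 + 81 \cdot 112 = 121 + 9072 = 9193$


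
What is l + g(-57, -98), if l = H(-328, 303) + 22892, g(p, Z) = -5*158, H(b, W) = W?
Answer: 22405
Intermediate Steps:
g(p, Z) = -790
l = 23195 (l = 303 + 22892 = 23195)
l + g(-57, -98) = 23195 - 790 = 22405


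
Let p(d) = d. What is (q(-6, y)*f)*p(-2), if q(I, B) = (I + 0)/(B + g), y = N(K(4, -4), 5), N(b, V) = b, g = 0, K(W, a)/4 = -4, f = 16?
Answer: -12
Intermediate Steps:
K(W, a) = -16 (K(W, a) = 4*(-4) = -16)
y = -16
q(I, B) = I/B (q(I, B) = (I + 0)/(B + 0) = I/B)
(q(-6, y)*f)*p(-2) = (-6/(-16)*16)*(-2) = (-6*(-1/16)*16)*(-2) = ((3/8)*16)*(-2) = 6*(-2) = -12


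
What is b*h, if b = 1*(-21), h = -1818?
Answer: 38178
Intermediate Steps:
b = -21
b*h = -21*(-1818) = 38178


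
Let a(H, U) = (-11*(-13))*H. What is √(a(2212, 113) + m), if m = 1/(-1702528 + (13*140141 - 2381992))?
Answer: √1619459619125291517/2262687 ≈ 562.42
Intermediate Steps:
a(H, U) = 143*H
m = -1/2262687 (m = 1/(-1702528 + (1821833 - 2381992)) = 1/(-1702528 - 560159) = 1/(-2262687) = -1/2262687 ≈ -4.4195e-7)
√(a(2212, 113) + m) = √(143*2212 - 1/2262687) = √(316316 - 1/2262687) = √(715724101091/2262687) = √1619459619125291517/2262687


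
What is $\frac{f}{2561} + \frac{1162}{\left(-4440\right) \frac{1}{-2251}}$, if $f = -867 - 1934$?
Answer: $\frac{3343136971}{5685420} \approx 588.02$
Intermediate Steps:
$f = -2801$
$\frac{f}{2561} + \frac{1162}{\left(-4440\right) \frac{1}{-2251}} = - \frac{2801}{2561} + \frac{1162}{\left(-4440\right) \frac{1}{-2251}} = \left(-2801\right) \frac{1}{2561} + \frac{1162}{\left(-4440\right) \left(- \frac{1}{2251}\right)} = - \frac{2801}{2561} + \frac{1162}{\frac{4440}{2251}} = - \frac{2801}{2561} + 1162 \cdot \frac{2251}{4440} = - \frac{2801}{2561} + \frac{1307831}{2220} = \frac{3343136971}{5685420}$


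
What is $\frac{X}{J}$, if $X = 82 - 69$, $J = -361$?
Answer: $- \frac{13}{361} \approx -0.036011$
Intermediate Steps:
$X = 13$ ($X = 82 - 69 = 13$)
$\frac{X}{J} = \frac{1}{-361} \cdot 13 = \left(- \frac{1}{361}\right) 13 = - \frac{13}{361}$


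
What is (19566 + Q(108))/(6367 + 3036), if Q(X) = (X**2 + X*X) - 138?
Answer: 42756/9403 ≈ 4.5471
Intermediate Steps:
Q(X) = -138 + 2*X**2 (Q(X) = (X**2 + X**2) - 138 = 2*X**2 - 138 = -138 + 2*X**2)
(19566 + Q(108))/(6367 + 3036) = (19566 + (-138 + 2*108**2))/(6367 + 3036) = (19566 + (-138 + 2*11664))/9403 = (19566 + (-138 + 23328))*(1/9403) = (19566 + 23190)*(1/9403) = 42756*(1/9403) = 42756/9403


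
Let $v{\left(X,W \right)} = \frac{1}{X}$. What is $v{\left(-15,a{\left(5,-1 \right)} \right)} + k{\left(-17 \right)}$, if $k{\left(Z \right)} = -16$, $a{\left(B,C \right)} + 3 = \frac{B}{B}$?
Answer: $- \frac{241}{15} \approx -16.067$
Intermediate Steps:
$a{\left(B,C \right)} = -2$ ($a{\left(B,C \right)} = -3 + \frac{B}{B} = -3 + 1 = -2$)
$v{\left(-15,a{\left(5,-1 \right)} \right)} + k{\left(-17 \right)} = \frac{1}{-15} - 16 = - \frac{1}{15} - 16 = - \frac{241}{15}$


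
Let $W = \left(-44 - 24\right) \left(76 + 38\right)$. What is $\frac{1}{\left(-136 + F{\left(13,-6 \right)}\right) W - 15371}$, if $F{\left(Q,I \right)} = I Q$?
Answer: $\frac{1}{1643557} \approx 6.0844 \cdot 10^{-7}$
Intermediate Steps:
$W = -7752$ ($W = \left(-68\right) 114 = -7752$)
$\frac{1}{\left(-136 + F{\left(13,-6 \right)}\right) W - 15371} = \frac{1}{\left(-136 - 78\right) \left(-7752\right) - 15371} = \frac{1}{\left(-214\right) \left(-7752\right) - 15371} = \frac{1}{1658928 - 15371} = \frac{1}{1643557}$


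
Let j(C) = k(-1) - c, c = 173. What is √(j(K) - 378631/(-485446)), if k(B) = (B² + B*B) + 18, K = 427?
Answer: I*√35871841389722/485446 ≈ 12.338*I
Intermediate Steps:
k(B) = 18 + 2*B² (k(B) = (B² + B²) + 18 = 2*B² + 18 = 18 + 2*B²)
j(C) = -153 (j(C) = (18 + 2*(-1)²) - 1*173 = (18 + 2*1) - 173 = (18 + 2) - 173 = 20 - 173 = -153)
√(j(K) - 378631/(-485446)) = √(-153 - 378631/(-485446)) = √(-153 - 378631*(-1/485446)) = √(-153 + 378631/485446) = √(-73894607/485446) = I*√35871841389722/485446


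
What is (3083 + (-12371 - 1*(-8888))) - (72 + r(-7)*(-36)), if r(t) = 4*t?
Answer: -1480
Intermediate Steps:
(3083 + (-12371 - 1*(-8888))) - (72 + r(-7)*(-36)) = (3083 + (-12371 - 1*(-8888))) - (72 + (4*(-7))*(-36)) = (3083 + (-12371 + 8888)) - (72 - 28*(-36)) = (3083 - 3483) - (72 + 1008) = -400 - 1*1080 = -400 - 1080 = -1480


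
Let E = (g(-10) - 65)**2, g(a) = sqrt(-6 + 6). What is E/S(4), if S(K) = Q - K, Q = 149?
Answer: 845/29 ≈ 29.138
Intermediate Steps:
g(a) = 0 (g(a) = sqrt(0) = 0)
E = 4225 (E = (0 - 65)**2 = (-65)**2 = 4225)
S(K) = 149 - K
E/S(4) = 4225/(149 - 1*4) = 4225/(149 - 4) = 4225/145 = 4225*(1/145) = 845/29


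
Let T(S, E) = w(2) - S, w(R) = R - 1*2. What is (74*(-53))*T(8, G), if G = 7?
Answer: 31376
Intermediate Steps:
w(R) = -2 + R (w(R) = R - 2 = -2 + R)
T(S, E) = -S (T(S, E) = (-2 + 2) - S = 0 - S = -S)
(74*(-53))*T(8, G) = (74*(-53))*(-1*8) = -3922*(-8) = 31376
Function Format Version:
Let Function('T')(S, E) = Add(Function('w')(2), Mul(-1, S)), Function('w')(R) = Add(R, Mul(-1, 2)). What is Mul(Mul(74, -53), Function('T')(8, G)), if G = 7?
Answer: 31376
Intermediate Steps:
Function('w')(R) = Add(-2, R) (Function('w')(R) = Add(R, -2) = Add(-2, R))
Function('T')(S, E) = Mul(-1, S) (Function('T')(S, E) = Add(Add(-2, 2), Mul(-1, S)) = Add(0, Mul(-1, S)) = Mul(-1, S))
Mul(Mul(74, -53), Function('T')(8, G)) = Mul(Mul(74, -53), Mul(-1, 8)) = Mul(-3922, -8) = 31376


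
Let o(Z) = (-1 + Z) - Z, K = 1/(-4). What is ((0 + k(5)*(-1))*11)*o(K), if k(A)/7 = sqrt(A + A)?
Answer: 77*sqrt(10) ≈ 243.50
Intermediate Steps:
k(A) = 7*sqrt(2)*sqrt(A) (k(A) = 7*sqrt(A + A) = 7*sqrt(2*A) = 7*(sqrt(2)*sqrt(A)) = 7*sqrt(2)*sqrt(A))
K = -1/4 ≈ -0.25000
o(Z) = -1
((0 + k(5)*(-1))*11)*o(K) = ((0 + (7*sqrt(2)*sqrt(5))*(-1))*11)*(-1) = ((0 + (7*sqrt(10))*(-1))*11)*(-1) = ((0 - 7*sqrt(10))*11)*(-1) = (-7*sqrt(10)*11)*(-1) = -77*sqrt(10)*(-1) = 77*sqrt(10)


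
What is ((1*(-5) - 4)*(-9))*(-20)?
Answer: -1620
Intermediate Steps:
((1*(-5) - 4)*(-9))*(-20) = ((-5 - 4)*(-9))*(-20) = -9*(-9)*(-20) = 81*(-20) = -1620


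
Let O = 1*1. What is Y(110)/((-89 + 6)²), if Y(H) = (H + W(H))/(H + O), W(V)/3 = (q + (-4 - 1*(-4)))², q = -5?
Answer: 5/20667 ≈ 0.00024193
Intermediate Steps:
W(V) = 75 (W(V) = 3*(-5 + (-4 - 1*(-4)))² = 3*(-5 + (-4 + 4))² = 3*(-5 + 0)² = 3*(-5)² = 3*25 = 75)
O = 1
Y(H) = (75 + H)/(1 + H) (Y(H) = (H + 75)/(H + 1) = (75 + H)/(1 + H))
Y(110)/((-89 + 6)²) = ((75 + 110)/(1 + 110))/((-89 + 6)²) = (185/111)/((-83)²) = ((1/111)*185)/6889 = (5/3)*(1/6889) = 5/20667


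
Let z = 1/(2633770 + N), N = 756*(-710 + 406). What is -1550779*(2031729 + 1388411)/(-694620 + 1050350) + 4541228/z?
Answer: 388345175336450318/35573 ≈ 1.0917e+13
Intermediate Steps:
N = -229824 (N = 756*(-304) = -229824)
z = 1/2403946 (z = 1/(2633770 - 229824) = 1/2403946 ≈ 4.1598e-7)
-1550779*(2031729 + 1388411)/(-694620 + 1050350) + 4541228/z = -1550779*(2031729 + 1388411)/(-694620 + 1050350) + 4541228/(1/2403946) = -1550779/(355730/3420140) + 4541228*2403946 = -1550779/(355730*(1/3420140)) + 10916866885688 = -1550779/35573/342014 + 10916866885688 = -1550779*342014/35573 + 10916866885688 = -530388128906/35573 + 10916866885688 = 388345175336450318/35573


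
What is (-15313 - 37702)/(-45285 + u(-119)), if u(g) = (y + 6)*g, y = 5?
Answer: 53015/46594 ≈ 1.1378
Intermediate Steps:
u(g) = 11*g (u(g) = (5 + 6)*g = 11*g)
(-15313 - 37702)/(-45285 + u(-119)) = (-15313 - 37702)/(-45285 + 11*(-119)) = -53015/(-45285 - 1309) = -53015/(-46594) = -53015*(-1/46594) = 53015/46594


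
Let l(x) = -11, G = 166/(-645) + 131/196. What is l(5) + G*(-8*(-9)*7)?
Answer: 295199/1505 ≈ 196.15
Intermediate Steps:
G = 51959/126420 (G = 166*(-1/645) + 131*(1/196) = -166/645 + 131/196 = 51959/126420 ≈ 0.41100)
l(5) + G*(-8*(-9)*7) = -11 + 51959*(-8*(-9)*7)/126420 = -11 + 51959*(72*7)/126420 = -11 + (51959/126420)*504 = -11 + 311754/1505 = 295199/1505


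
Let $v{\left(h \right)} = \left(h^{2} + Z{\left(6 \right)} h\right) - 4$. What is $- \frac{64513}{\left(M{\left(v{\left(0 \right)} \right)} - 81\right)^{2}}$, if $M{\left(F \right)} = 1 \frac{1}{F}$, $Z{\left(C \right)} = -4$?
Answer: $- \frac{1032208}{105625} \approx -9.7724$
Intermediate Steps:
$v{\left(h \right)} = -4 + h^{2} - 4 h$ ($v{\left(h \right)} = \left(h^{2} - 4 h\right) - 4 = -4 + h^{2} - 4 h$)
$M{\left(F \right)} = \frac{1}{F}$
$- \frac{64513}{\left(M{\left(v{\left(0 \right)} \right)} - 81\right)^{2}} = - \frac{64513}{\left(\frac{1}{-4 + 0^{2} - 0} - 81\right)^{2}} = - \frac{64513}{\left(\frac{1}{-4 + 0 + 0} - 81\right)^{2}} = - \frac{64513}{\left(\frac{1}{-4} - 81\right)^{2}} = - \frac{64513}{\left(- \frac{1}{4} - 81\right)^{2}} = - \frac{64513}{\left(- \frac{325}{4}\right)^{2}} = - \frac{64513}{\frac{105625}{16}} = \left(-64513\right) \frac{16}{105625} = - \frac{1032208}{105625}$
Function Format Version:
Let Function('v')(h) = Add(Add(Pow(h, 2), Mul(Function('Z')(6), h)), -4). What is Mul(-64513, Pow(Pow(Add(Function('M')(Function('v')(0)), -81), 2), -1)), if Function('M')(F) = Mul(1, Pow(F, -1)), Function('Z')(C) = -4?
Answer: Rational(-1032208, 105625) ≈ -9.7724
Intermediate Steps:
Function('v')(h) = Add(-4, Pow(h, 2), Mul(-4, h)) (Function('v')(h) = Add(Add(Pow(h, 2), Mul(-4, h)), -4) = Add(-4, Pow(h, 2), Mul(-4, h)))
Function('M')(F) = Pow(F, -1)
Mul(-64513, Pow(Pow(Add(Function('M')(Function('v')(0)), -81), 2), -1)) = Mul(-64513, Pow(Pow(Add(Pow(Add(-4, Pow(0, 2), Mul(-4, 0)), -1), -81), 2), -1)) = Mul(-64513, Pow(Pow(Add(Pow(Add(-4, 0, 0), -1), -81), 2), -1)) = Mul(-64513, Pow(Pow(Add(Pow(-4, -1), -81), 2), -1)) = Mul(-64513, Pow(Pow(Add(Rational(-1, 4), -81), 2), -1)) = Mul(-64513, Pow(Pow(Rational(-325, 4), 2), -1)) = Mul(-64513, Pow(Rational(105625, 16), -1)) = Mul(-64513, Rational(16, 105625)) = Rational(-1032208, 105625)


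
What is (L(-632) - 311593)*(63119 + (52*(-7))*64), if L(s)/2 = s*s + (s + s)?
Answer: 19303283321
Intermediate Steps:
L(s) = 2*s² + 4*s (L(s) = 2*(s*s + (s + s)) = 2*(s² + 2*s) = 2*s² + 4*s)
(L(-632) - 311593)*(63119 + (52*(-7))*64) = (2*(-632)*(2 - 632) - 311593)*(63119 + (52*(-7))*64) = (2*(-632)*(-630) - 311593)*(63119 - 364*64) = (796320 - 311593)*(63119 - 23296) = 484727*39823 = 19303283321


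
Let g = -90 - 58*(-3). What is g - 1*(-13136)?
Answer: 13220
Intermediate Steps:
g = 84 (g = -90 + 174 = 84)
g - 1*(-13136) = 84 - 1*(-13136) = 84 + 13136 = 13220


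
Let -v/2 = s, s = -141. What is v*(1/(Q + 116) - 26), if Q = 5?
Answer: -886890/121 ≈ -7329.7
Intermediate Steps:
v = 282 (v = -2*(-141) = 282)
v*(1/(Q + 116) - 26) = 282*(1/(5 + 116) - 26) = 282*(1/121 - 26) = 282*(-3145/121) = -886890/121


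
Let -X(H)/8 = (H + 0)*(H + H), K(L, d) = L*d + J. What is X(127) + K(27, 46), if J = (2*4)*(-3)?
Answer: -256846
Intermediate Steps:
J = -24 (J = 8*(-3) = -24)
K(L, d) = -24 + L*d (K(L, d) = L*d - 24 = -24 + L*d)
X(H) = -16*H² (X(H) = -8*(H + 0)*(H + H) = -8*H*2*H = -16*H²)
X(127) + K(27, 46) = -16*127² + (-24 + 27*46) = -16*16129 + (-24 + 1242) = -258064 + 1218 = -256846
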